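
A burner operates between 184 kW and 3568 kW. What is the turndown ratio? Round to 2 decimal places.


TDR = Q_max / Q_min
TDR = 3568 / 184 = 19.39


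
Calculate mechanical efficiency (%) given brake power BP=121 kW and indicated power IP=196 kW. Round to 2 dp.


eta_mech = (BP / IP) * 100
Ratio = 121 / 196 = 0.6173
eta_mech = 0.6173 * 100 = 61.73%


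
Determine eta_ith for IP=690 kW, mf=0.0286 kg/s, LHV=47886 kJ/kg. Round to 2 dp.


eta_ith = (IP / (mf * LHV)) * 100
Denominator = 0.0286 * 47886 = 1369.5396 kW
eta_ith = (690 / 1369.5396) * 100 = 50.38%


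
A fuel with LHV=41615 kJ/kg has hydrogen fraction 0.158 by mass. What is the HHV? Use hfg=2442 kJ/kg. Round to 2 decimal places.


HHV = LHV + hfg * 9 * H
Water addition = 2442 * 9 * 0.158 = 3472.524 kJ/kg
HHV = 41615 + 3472.524 = 45087.52 kJ/kg


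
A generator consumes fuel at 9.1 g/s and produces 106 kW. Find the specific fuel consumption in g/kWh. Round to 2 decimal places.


SFC = (mf / BP) * 3600
Rate = 9.1 / 106 = 0.085849 g/(s*kW)
SFC = 0.085849 * 3600 = 309.06 g/kWh


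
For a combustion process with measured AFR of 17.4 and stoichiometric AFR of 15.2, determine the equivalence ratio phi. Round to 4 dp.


phi = AFR_stoich / AFR_actual
phi = 15.2 / 17.4 = 0.8736


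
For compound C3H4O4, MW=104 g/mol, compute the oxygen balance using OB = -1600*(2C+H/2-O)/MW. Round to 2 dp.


OB = -1600 * (2C + H/2 - O) / MW
Inner = 2*3 + 4/2 - 4 = 4.00
OB = -1600 * 4.00 / 104 = -61.54%


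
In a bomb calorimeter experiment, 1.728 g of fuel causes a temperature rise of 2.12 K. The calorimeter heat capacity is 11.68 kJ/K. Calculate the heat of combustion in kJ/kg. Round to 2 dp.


Hc = C_cal * delta_T / m_fuel
Q_released = 11.68 * 2.12 = 24.7616 kJ
m_fuel = 1.728 g = 1.728/1000 kg = 0.001728 kg
Hc = 24.7616 / 0.001728 = 14329.63 kJ/kg


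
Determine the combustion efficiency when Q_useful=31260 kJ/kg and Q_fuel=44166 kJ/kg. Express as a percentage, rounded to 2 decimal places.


Efficiency = (Q_useful / Q_fuel) * 100
Efficiency = (31260 / 44166) * 100
Efficiency = 0.7078 * 100 = 70.78%


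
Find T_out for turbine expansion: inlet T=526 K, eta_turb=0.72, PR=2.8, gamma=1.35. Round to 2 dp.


T_out = T_in * (1 - eta * (1 - PR^(-(gamma-1)/gamma)))
Exponent = -(1.35-1)/1.35 = -0.25925926
PR^exp = 2.8^(-0.25925926) = 0.76572026
Factor = 1 - 0.72*(1 - 0.76572026) = 0.83131859
T_out = 526 * 0.83131859 = 437.27 K


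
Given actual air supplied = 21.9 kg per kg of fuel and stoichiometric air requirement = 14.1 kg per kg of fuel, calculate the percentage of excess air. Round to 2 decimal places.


Excess air = actual - stoichiometric = 21.9 - 14.1 = 7.80 kg/kg fuel
Excess air % = (excess / stoich) * 100 = (7.80 / 14.1) * 100 = 55.32%


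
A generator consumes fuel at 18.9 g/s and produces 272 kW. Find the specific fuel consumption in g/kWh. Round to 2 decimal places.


SFC = (mf / BP) * 3600
Rate = 18.9 / 272 = 0.069485 g/(s*kW)
SFC = 0.069485 * 3600 = 250.15 g/kWh


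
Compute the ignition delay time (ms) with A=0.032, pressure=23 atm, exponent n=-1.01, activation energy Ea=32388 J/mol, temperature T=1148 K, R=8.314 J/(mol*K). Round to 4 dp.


tau = A * P^n * exp(Ea/(R*T))
P^n = 23^(-1.01) = 0.04213615
Ea/(R*T) = 32388/(8.314*1148) = 3.393378
exp(Ea/(R*T)) = 29.766329
tau = 0.032 * 0.04213615 * 29.766329 = 0.0401 ms


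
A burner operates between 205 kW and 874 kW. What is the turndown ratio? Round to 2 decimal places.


TDR = Q_max / Q_min
TDR = 874 / 205 = 4.26


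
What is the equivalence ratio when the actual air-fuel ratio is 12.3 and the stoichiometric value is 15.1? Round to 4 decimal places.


phi = AFR_stoich / AFR_actual
phi = 15.1 / 12.3 = 1.2276


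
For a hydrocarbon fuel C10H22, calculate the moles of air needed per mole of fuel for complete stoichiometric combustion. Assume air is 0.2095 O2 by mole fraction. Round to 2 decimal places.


Balanced combustion: C10H22 + 15.5 O2 -> 10 CO2 + 11 H2O
O2 needed = C + H/4 = 10 + 22/4 = 15.50 moles
Air moles = O2 / 0.2095 = 15.50 / 0.2095 = 73.99 moles air


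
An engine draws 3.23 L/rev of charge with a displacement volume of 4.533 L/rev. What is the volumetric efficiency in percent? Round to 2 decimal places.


eta_v = (V_actual / V_disp) * 100
Ratio = 3.23 / 4.533 = 0.7126
eta_v = 0.7126 * 100 = 71.26%


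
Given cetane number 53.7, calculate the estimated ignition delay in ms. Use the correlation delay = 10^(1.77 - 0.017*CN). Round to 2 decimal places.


delay = 10^(1.77 - 0.017*CN)
Exponent = 1.77 - 0.017*53.7 = 0.8571
delay = 10^0.8571 = 7.20 ms


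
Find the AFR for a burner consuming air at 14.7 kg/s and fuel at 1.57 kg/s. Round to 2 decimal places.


AFR = m_air / m_fuel
AFR = 14.7 / 1.57 = 9.36


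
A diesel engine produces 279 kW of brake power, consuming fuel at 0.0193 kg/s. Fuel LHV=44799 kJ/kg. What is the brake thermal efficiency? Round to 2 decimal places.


eta_BTE = (BP / (mf * LHV)) * 100
Denominator = 0.0193 * 44799 = 864.6207 kW
eta_BTE = (279 / 864.6207) * 100 = 32.27%


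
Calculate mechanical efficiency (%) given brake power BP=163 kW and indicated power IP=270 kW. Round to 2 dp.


eta_mech = (BP / IP) * 100
Ratio = 163 / 270 = 0.6037
eta_mech = 0.6037 * 100 = 60.37%


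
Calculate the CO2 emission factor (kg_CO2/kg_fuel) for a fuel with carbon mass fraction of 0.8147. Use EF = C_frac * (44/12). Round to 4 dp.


EF = C_frac * (M_CO2 / M_C)
EF = 0.8147 * (44/12)
EF = 0.8147 * 3.666667 = 2.9872 kg_CO2/kg_fuel


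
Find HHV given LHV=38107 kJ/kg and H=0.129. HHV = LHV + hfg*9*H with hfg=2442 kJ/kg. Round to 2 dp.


HHV = LHV + hfg * 9 * H
Water addition = 2442 * 9 * 0.129 = 2835.162 kJ/kg
HHV = 38107 + 2835.162 = 40942.16 kJ/kg


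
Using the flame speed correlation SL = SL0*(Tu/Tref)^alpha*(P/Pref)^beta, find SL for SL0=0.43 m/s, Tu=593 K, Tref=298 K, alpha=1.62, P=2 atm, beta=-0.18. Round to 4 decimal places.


SL = SL0 * (Tu/Tref)^alpha * (P/Pref)^beta
T ratio = 593/298 = 1.98993289
(T ratio)^alpha = 1.98993289^1.62 = 3.048725
(P/Pref)^beta = 2^(-0.18) = 0.882703
SL = 0.43 * 3.048725 * 0.882703 = 1.1572 m/s


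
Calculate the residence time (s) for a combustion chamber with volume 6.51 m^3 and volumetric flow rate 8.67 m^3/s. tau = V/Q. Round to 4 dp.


tau = V / Q_flow
tau = 6.51 / 8.67 = 0.7509 s


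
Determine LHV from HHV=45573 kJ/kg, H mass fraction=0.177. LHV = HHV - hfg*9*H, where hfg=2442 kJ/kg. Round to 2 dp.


LHV = HHV - hfg * 9 * H
Water correction = 2442 * 9 * 0.177 = 3890.106 kJ/kg
LHV = 45573 - 3890.106 = 41682.89 kJ/kg


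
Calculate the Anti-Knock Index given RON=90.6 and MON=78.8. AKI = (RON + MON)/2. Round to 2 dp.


AKI = (RON + MON) / 2
AKI = (90.6 + 78.8) / 2
AKI = 169.4 / 2 = 84.70


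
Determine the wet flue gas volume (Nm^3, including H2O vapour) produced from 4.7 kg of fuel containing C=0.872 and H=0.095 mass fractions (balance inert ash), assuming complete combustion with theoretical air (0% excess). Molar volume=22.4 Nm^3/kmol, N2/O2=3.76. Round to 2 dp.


Per kg fuel: CO2 = (C/12 kmol)*22.4 = (0.872/12)*22.4 = 1.62773 Nm^3
Per kg fuel: H2O = (H/2 kmol)*22.4 = (0.095/2)*22.4 = 1.06400 Nm^3
O2 needed per kg fuel = C/12 + H/4 = 0.872/12 + 0.095/4 = 0.09641667 kmol
Per kg fuel: N2 = O2*3.76*22.4 = 0.09641667*3.76*22.4 = 8.12060 Nm^3
Total per kg = 1.62773 + 1.06400 + 8.12060 = 10.81233 Nm^3
Total = 10.81233 * 4.7 = 50.82 Nm^3


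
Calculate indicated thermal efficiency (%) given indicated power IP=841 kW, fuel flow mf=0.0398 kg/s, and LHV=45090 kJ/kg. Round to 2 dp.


eta_ith = (IP / (mf * LHV)) * 100
Denominator = 0.0398 * 45090 = 1794.5820 kW
eta_ith = (841 / 1794.5820) * 100 = 46.86%


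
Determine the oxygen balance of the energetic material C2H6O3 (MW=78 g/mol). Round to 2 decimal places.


OB = -1600 * (2C + H/2 - O) / MW
Inner = 2*2 + 6/2 - 3 = 4.00
OB = -1600 * 4.00 / 78 = -82.05%


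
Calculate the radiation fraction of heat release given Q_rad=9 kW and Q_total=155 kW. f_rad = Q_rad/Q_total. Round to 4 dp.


f_rad = Q_rad / Q_total
f_rad = 9 / 155 = 0.0581


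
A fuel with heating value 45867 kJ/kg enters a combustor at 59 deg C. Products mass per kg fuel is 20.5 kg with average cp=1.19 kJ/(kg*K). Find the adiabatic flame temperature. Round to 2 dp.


T_ad = T_in + Hc / (m_p * cp)
Denominator = 20.5 * 1.19 = 24.3950
Temperature rise = 45867 / 24.3950 = 1880.18 K
T_ad = 59 + 1880.18 = 1939.18 deg C


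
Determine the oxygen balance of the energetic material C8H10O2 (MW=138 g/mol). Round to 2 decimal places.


OB = -1600 * (2C + H/2 - O) / MW
Inner = 2*8 + 10/2 - 2 = 19.00
OB = -1600 * 19.00 / 138 = -220.29%


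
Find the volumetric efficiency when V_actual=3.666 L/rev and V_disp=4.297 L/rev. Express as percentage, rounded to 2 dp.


eta_v = (V_actual / V_disp) * 100
Ratio = 3.666 / 4.297 = 0.8532
eta_v = 0.8532 * 100 = 85.32%


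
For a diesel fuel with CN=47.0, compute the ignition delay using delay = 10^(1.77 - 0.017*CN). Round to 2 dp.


delay = 10^(1.77 - 0.017*CN)
Exponent = 1.77 - 0.017*47.0 = 0.9710
delay = 10^0.9710 = 9.35 ms


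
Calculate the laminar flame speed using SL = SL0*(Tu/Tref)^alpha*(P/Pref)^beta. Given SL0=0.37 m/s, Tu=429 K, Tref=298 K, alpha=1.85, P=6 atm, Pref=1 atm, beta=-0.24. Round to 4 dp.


SL = SL0 * (Tu/Tref)^alpha * (P/Pref)^beta
T ratio = 429/298 = 1.43959732
(T ratio)^alpha = 1.43959732^1.85 = 1.962212
(P/Pref)^beta = 6^(-0.24) = 0.650495
SL = 0.37 * 1.962212 * 0.650495 = 0.4723 m/s


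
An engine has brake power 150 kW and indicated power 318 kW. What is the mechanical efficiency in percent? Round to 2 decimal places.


eta_mech = (BP / IP) * 100
Ratio = 150 / 318 = 0.4717
eta_mech = 0.4717 * 100 = 47.17%


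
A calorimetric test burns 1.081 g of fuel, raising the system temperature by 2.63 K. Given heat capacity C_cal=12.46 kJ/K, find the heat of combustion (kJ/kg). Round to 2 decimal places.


Hc = C_cal * delta_T / m_fuel
Q_released = 12.46 * 2.63 = 32.7698 kJ
m_fuel = 1.081 g = 1.081/1000 kg = 0.001081 kg
Hc = 32.7698 / 0.001081 = 30314.34 kJ/kg


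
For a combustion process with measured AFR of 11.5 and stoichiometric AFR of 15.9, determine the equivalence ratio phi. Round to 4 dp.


phi = AFR_stoich / AFR_actual
phi = 15.9 / 11.5 = 1.3826


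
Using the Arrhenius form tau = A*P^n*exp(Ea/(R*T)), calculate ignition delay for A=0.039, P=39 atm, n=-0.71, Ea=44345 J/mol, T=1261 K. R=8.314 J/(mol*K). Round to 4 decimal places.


tau = A * P^n * exp(Ea/(R*T))
P^n = 39^(-0.71) = 0.07418979
Ea/(R*T) = 44345/(8.314*1261) = 4.229797
exp(Ea/(R*T)) = 68.703302
tau = 0.039 * 0.07418979 * 68.703302 = 0.1988 ms


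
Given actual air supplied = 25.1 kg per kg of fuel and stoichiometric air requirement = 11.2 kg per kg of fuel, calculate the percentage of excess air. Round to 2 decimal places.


Excess air = actual - stoichiometric = 25.1 - 11.2 = 13.90 kg/kg fuel
Excess air % = (excess / stoich) * 100 = (13.90 / 11.2) * 100 = 124.11%


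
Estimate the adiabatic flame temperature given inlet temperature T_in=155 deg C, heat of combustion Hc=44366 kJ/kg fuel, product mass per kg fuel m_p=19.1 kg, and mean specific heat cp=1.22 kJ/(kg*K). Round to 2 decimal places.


T_ad = T_in + Hc / (m_p * cp)
Denominator = 19.1 * 1.22 = 23.3020
Temperature rise = 44366 / 23.3020 = 1903.96 K
T_ad = 155 + 1903.96 = 2058.96 deg C


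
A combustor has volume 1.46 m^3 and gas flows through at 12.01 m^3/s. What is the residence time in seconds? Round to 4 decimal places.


tau = V / Q_flow
tau = 1.46 / 12.01 = 0.1216 s


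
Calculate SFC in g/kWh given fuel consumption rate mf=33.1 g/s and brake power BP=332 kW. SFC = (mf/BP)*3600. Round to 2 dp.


SFC = (mf / BP) * 3600
Rate = 33.1 / 332 = 0.099699 g/(s*kW)
SFC = 0.099699 * 3600 = 358.92 g/kWh


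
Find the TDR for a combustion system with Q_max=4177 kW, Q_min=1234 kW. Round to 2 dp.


TDR = Q_max / Q_min
TDR = 4177 / 1234 = 3.38


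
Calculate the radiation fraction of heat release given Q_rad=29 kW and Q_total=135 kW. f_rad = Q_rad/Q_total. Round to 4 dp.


f_rad = Q_rad / Q_total
f_rad = 29 / 135 = 0.2148


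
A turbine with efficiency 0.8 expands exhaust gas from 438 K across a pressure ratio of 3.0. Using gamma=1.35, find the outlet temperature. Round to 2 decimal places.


T_out = T_in * (1 - eta * (1 - PR^(-(gamma-1)/gamma)))
Exponent = -(1.35-1)/1.35 = -0.25925926
PR^exp = 3.0^(-0.25925926) = 0.75214556
Factor = 1 - 0.8*(1 - 0.75214556) = 0.80171645
T_out = 438 * 0.80171645 = 351.15 K


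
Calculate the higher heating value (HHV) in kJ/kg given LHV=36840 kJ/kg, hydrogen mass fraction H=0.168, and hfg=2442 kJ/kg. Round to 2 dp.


HHV = LHV + hfg * 9 * H
Water addition = 2442 * 9 * 0.168 = 3692.304 kJ/kg
HHV = 36840 + 3692.304 = 40532.30 kJ/kg


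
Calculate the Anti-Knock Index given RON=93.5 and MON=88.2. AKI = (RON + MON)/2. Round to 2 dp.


AKI = (RON + MON) / 2
AKI = (93.5 + 88.2) / 2
AKI = 181.7 / 2 = 90.85


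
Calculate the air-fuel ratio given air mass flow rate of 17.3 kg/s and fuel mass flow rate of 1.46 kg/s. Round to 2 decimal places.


AFR = m_air / m_fuel
AFR = 17.3 / 1.46 = 11.85


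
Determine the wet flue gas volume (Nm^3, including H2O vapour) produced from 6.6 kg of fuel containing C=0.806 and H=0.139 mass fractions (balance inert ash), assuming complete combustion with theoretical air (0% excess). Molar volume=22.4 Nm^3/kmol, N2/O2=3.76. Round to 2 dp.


Per kg fuel: CO2 = (C/12 kmol)*22.4 = (0.806/12)*22.4 = 1.50453 Nm^3
Per kg fuel: H2O = (H/2 kmol)*22.4 = (0.139/2)*22.4 = 1.55680 Nm^3
O2 needed per kg fuel = C/12 + H/4 = 0.806/12 + 0.139/4 = 0.10191667 kmol
Per kg fuel: N2 = O2*3.76*22.4 = 0.10191667*3.76*22.4 = 8.58383 Nm^3
Total per kg = 1.50453 + 1.55680 + 8.58383 = 11.64516 Nm^3
Total = 11.64516 * 6.6 = 76.86 Nm^3


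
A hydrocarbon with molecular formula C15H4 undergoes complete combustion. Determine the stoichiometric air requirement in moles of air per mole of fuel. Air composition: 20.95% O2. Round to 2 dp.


Balanced combustion: C15H4 + 16 O2 -> 15 CO2 + 2 H2O
O2 needed = C + H/4 = 15 + 4/4 = 16.00 moles
Air moles = O2 / 0.2095 = 16.00 / 0.2095 = 76.37 moles air


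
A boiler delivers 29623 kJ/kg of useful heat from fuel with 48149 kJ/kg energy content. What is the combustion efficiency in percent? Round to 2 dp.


Efficiency = (Q_useful / Q_fuel) * 100
Efficiency = (29623 / 48149) * 100
Efficiency = 0.6152 * 100 = 61.52%


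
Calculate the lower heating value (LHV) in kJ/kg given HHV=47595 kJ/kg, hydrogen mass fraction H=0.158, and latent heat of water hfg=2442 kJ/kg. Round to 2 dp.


LHV = HHV - hfg * 9 * H
Water correction = 2442 * 9 * 0.158 = 3472.524 kJ/kg
LHV = 47595 - 3472.524 = 44122.48 kJ/kg


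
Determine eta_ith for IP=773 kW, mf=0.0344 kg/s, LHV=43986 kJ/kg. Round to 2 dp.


eta_ith = (IP / (mf * LHV)) * 100
Denominator = 0.0344 * 43986 = 1513.1184 kW
eta_ith = (773 / 1513.1184) * 100 = 51.09%


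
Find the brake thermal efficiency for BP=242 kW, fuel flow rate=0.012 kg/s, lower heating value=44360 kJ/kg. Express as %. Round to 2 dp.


eta_BTE = (BP / (mf * LHV)) * 100
Denominator = 0.012 * 44360 = 532.3200 kW
eta_BTE = (242 / 532.3200) * 100 = 45.46%


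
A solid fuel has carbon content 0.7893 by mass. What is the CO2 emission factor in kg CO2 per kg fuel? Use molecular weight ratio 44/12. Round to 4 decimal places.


EF = C_frac * (M_CO2 / M_C)
EF = 0.7893 * (44/12)
EF = 0.7893 * 3.666667 = 2.8941 kg_CO2/kg_fuel


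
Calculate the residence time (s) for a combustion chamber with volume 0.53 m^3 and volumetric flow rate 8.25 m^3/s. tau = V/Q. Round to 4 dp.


tau = V / Q_flow
tau = 0.53 / 8.25 = 0.0642 s


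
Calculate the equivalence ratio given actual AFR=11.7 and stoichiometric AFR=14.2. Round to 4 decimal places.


phi = AFR_stoich / AFR_actual
phi = 14.2 / 11.7 = 1.2137


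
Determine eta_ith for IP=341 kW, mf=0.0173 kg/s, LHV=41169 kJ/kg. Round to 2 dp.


eta_ith = (IP / (mf * LHV)) * 100
Denominator = 0.0173 * 41169 = 712.2237 kW
eta_ith = (341 / 712.2237) * 100 = 47.88%


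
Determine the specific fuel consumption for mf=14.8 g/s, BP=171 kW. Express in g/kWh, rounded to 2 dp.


SFC = (mf / BP) * 3600
Rate = 14.8 / 171 = 0.086550 g/(s*kW)
SFC = 0.086550 * 3600 = 311.58 g/kWh


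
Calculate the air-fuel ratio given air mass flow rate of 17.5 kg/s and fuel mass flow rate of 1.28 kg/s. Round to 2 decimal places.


AFR = m_air / m_fuel
AFR = 17.5 / 1.28 = 13.67


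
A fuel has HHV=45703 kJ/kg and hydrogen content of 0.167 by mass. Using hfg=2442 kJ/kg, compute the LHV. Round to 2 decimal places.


LHV = HHV - hfg * 9 * H
Water correction = 2442 * 9 * 0.167 = 3670.326 kJ/kg
LHV = 45703 - 3670.326 = 42032.67 kJ/kg


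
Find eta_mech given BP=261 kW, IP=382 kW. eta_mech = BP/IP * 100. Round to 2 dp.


eta_mech = (BP / IP) * 100
Ratio = 261 / 382 = 0.6832
eta_mech = 0.6832 * 100 = 68.32%


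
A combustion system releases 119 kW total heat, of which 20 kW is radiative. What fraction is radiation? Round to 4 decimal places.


f_rad = Q_rad / Q_total
f_rad = 20 / 119 = 0.1681


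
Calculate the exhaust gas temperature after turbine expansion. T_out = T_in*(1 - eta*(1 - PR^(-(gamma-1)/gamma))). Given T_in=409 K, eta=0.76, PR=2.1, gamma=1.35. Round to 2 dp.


T_out = T_in * (1 - eta * (1 - PR^(-(gamma-1)/gamma)))
Exponent = -(1.35-1)/1.35 = -0.25925926
PR^exp = 2.1^(-0.25925926) = 0.82501466
Factor = 1 - 0.76*(1 - 0.82501466) = 0.86701114
T_out = 409 * 0.86701114 = 354.61 K


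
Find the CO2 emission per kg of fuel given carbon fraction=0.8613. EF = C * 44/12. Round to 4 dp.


EF = C_frac * (M_CO2 / M_C)
EF = 0.8613 * (44/12)
EF = 0.8613 * 3.666667 = 3.1581 kg_CO2/kg_fuel


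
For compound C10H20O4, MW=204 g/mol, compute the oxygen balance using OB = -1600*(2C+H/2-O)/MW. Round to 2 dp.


OB = -1600 * (2C + H/2 - O) / MW
Inner = 2*10 + 20/2 - 4 = 26.00
OB = -1600 * 26.00 / 204 = -203.92%


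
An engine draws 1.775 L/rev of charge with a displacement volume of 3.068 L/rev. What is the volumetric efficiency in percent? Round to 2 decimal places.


eta_v = (V_actual / V_disp) * 100
Ratio = 1.775 / 3.068 = 0.5786
eta_v = 0.5786 * 100 = 57.86%


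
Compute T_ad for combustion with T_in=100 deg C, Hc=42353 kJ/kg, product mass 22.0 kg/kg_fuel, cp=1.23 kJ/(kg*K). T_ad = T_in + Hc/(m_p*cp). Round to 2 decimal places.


T_ad = T_in + Hc / (m_p * cp)
Denominator = 22.0 * 1.23 = 27.0600
Temperature rise = 42353 / 27.0600 = 1565.15 K
T_ad = 100 + 1565.15 = 1665.15 deg C


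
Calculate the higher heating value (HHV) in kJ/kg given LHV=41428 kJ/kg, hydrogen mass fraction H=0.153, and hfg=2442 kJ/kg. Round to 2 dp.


HHV = LHV + hfg * 9 * H
Water addition = 2442 * 9 * 0.153 = 3362.634 kJ/kg
HHV = 41428 + 3362.634 = 44790.63 kJ/kg


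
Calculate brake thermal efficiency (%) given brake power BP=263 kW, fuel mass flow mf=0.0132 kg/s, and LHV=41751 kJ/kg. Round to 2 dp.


eta_BTE = (BP / (mf * LHV)) * 100
Denominator = 0.0132 * 41751 = 551.1132 kW
eta_BTE = (263 / 551.1132) * 100 = 47.72%


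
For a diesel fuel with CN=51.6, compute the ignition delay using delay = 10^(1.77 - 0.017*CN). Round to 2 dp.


delay = 10^(1.77 - 0.017*CN)
Exponent = 1.77 - 0.017*51.6 = 0.8928
delay = 10^0.8928 = 7.81 ms


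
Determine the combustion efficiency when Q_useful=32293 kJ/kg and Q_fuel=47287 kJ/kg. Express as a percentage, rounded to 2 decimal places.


Efficiency = (Q_useful / Q_fuel) * 100
Efficiency = (32293 / 47287) * 100
Efficiency = 0.6829 * 100 = 68.29%


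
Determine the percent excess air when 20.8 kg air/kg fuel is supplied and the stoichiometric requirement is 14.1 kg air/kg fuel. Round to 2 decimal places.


Excess air = actual - stoichiometric = 20.8 - 14.1 = 6.70 kg/kg fuel
Excess air % = (excess / stoich) * 100 = (6.70 / 14.1) * 100 = 47.52%


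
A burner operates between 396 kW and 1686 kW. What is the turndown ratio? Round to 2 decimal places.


TDR = Q_max / Q_min
TDR = 1686 / 396 = 4.26


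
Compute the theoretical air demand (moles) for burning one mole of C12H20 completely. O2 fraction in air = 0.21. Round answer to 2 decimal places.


Balanced combustion: C12H20 + 17 O2 -> 12 CO2 + 10 H2O
O2 needed = C + H/4 = 12 + 20/4 = 17.00 moles
Air moles = O2 / 0.21 = 17.00 / 0.21 = 80.95 moles air


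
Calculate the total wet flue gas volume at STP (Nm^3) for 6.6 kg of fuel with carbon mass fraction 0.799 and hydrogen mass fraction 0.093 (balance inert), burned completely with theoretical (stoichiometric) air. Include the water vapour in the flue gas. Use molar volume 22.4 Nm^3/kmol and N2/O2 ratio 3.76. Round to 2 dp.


Per kg fuel: CO2 = (C/12 kmol)*22.4 = (0.799/12)*22.4 = 1.49147 Nm^3
Per kg fuel: H2O = (H/2 kmol)*22.4 = (0.093/2)*22.4 = 1.04160 Nm^3
O2 needed per kg fuel = C/12 + H/4 = 0.799/12 + 0.093/4 = 0.08983333 kmol
Per kg fuel: N2 = O2*3.76*22.4 = 0.08983333*3.76*22.4 = 7.56612 Nm^3
Total per kg = 1.49147 + 1.04160 + 7.56612 = 10.09919 Nm^3
Total = 10.09919 * 6.6 = 66.65 Nm^3


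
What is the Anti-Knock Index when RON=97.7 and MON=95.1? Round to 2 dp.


AKI = (RON + MON) / 2
AKI = (97.7 + 95.1) / 2
AKI = 192.8 / 2 = 96.40


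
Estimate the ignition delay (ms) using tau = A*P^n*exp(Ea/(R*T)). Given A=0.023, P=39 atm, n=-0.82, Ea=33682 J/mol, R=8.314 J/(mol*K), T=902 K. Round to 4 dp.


tau = A * P^n * exp(Ea/(R*T))
P^n = 39^(-0.82) = 0.04958234
Ea/(R*T) = 33682/(8.314*902) = 4.491396
exp(Ea/(R*T)) = 89.245915
tau = 0.023 * 0.04958234 * 89.245915 = 0.1018 ms


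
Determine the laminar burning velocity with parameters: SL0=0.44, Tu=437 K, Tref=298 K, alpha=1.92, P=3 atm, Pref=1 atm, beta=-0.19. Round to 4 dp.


SL = SL0 * (Tu/Tref)^alpha * (P/Pref)^beta
T ratio = 437/298 = 1.46644295
(T ratio)^alpha = 1.46644295^1.92 = 2.085591
(P/Pref)^beta = 3^(-0.19) = 0.811609
SL = 0.44 * 2.085591 * 0.811609 = 0.7448 m/s


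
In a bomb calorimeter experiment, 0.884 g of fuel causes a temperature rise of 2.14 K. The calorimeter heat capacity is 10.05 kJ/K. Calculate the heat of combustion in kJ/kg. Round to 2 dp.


Hc = C_cal * delta_T / m_fuel
Q_released = 10.05 * 2.14 = 21.5070 kJ
m_fuel = 0.884 g = 0.884/1000 kg = 0.000884 kg
Hc = 21.5070 / 0.000884 = 24329.19 kJ/kg


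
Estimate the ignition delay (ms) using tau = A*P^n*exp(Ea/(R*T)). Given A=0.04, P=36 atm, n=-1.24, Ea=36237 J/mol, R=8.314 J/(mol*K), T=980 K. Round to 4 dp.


tau = A * P^n * exp(Ea/(R*T))
P^n = 36^(-1.24) = 0.01175398
Ea/(R*T) = 36237/(8.314*980) = 4.447502
exp(Ea/(R*T)) = 85.413304
tau = 0.04 * 0.01175398 * 85.413304 = 0.0402 ms


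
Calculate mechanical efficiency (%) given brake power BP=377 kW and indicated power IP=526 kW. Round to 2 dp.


eta_mech = (BP / IP) * 100
Ratio = 377 / 526 = 0.7167
eta_mech = 0.7167 * 100 = 71.67%


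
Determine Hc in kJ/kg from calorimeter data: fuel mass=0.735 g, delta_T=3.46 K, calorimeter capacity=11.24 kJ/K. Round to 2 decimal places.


Hc = C_cal * delta_T / m_fuel
Q_released = 11.24 * 3.46 = 38.8904 kJ
m_fuel = 0.735 g = 0.735/1000 kg = 0.000735 kg
Hc = 38.8904 / 0.000735 = 52912.11 kJ/kg


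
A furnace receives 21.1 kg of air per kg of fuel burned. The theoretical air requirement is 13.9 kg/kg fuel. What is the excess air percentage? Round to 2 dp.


Excess air = actual - stoichiometric = 21.1 - 13.9 = 7.20 kg/kg fuel
Excess air % = (excess / stoich) * 100 = (7.20 / 13.9) * 100 = 51.80%


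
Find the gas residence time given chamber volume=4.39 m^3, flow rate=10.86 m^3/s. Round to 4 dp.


tau = V / Q_flow
tau = 4.39 / 10.86 = 0.4042 s


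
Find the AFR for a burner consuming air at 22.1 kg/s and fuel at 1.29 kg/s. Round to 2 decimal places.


AFR = m_air / m_fuel
AFR = 22.1 / 1.29 = 17.13


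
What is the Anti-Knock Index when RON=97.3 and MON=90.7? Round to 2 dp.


AKI = (RON + MON) / 2
AKI = (97.3 + 90.7) / 2
AKI = 188.0 / 2 = 94.00


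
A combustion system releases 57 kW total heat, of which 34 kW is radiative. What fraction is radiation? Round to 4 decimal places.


f_rad = Q_rad / Q_total
f_rad = 34 / 57 = 0.5965


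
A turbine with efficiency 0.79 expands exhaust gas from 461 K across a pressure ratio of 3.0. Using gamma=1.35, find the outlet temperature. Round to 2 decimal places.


T_out = T_in * (1 - eta * (1 - PR^(-(gamma-1)/gamma)))
Exponent = -(1.35-1)/1.35 = -0.25925926
PR^exp = 3.0^(-0.25925926) = 0.75214556
Factor = 1 - 0.79*(1 - 0.75214556) = 0.80419499
T_out = 461 * 0.80419499 = 370.73 K


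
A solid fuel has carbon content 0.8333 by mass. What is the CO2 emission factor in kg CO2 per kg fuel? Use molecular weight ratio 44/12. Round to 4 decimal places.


EF = C_frac * (M_CO2 / M_C)
EF = 0.8333 * (44/12)
EF = 0.8333 * 3.666667 = 3.0554 kg_CO2/kg_fuel


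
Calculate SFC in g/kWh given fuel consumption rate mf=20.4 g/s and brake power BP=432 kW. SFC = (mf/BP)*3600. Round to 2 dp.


SFC = (mf / BP) * 3600
Rate = 20.4 / 432 = 0.047222 g/(s*kW)
SFC = 0.047222 * 3600 = 170.00 g/kWh


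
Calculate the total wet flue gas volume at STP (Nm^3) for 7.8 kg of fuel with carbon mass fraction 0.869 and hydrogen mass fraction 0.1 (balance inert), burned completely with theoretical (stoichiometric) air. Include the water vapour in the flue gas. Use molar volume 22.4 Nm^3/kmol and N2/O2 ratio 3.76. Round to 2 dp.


Per kg fuel: CO2 = (C/12 kmol)*22.4 = (0.869/12)*22.4 = 1.62213 Nm^3
Per kg fuel: H2O = (H/2 kmol)*22.4 = (0.1/2)*22.4 = 1.12000 Nm^3
O2 needed per kg fuel = C/12 + H/4 = 0.869/12 + 0.1/4 = 0.09741667 kmol
Per kg fuel: N2 = O2*3.76*22.4 = 0.09741667*3.76*22.4 = 8.20482 Nm^3
Total per kg = 1.62213 + 1.12000 + 8.20482 = 10.94695 Nm^3
Total = 10.94695 * 7.8 = 85.39 Nm^3


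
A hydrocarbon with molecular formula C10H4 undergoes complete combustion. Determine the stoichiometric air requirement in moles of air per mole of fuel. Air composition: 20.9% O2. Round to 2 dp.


Balanced combustion: C10H4 + 11 O2 -> 10 CO2 + 2 H2O
O2 needed = C + H/4 = 10 + 4/4 = 11.00 moles
Air moles = O2 / 0.209 = 11.00 / 0.209 = 52.63 moles air


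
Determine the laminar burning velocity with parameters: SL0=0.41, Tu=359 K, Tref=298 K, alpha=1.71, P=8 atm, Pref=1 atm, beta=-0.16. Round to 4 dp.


SL = SL0 * (Tu/Tref)^alpha * (P/Pref)^beta
T ratio = 359/298 = 1.20469799
(T ratio)^alpha = 1.20469799^1.71 = 1.374997
(P/Pref)^beta = 8^(-0.16) = 0.716978
SL = 0.41 * 1.374997 * 0.716978 = 0.4042 m/s


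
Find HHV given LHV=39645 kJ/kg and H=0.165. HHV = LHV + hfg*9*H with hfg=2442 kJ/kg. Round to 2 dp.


HHV = LHV + hfg * 9 * H
Water addition = 2442 * 9 * 0.165 = 3626.370 kJ/kg
HHV = 39645 + 3626.370 = 43271.37 kJ/kg


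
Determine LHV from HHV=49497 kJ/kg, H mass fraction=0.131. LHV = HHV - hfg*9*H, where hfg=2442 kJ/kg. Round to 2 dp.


LHV = HHV - hfg * 9 * H
Water correction = 2442 * 9 * 0.131 = 2879.118 kJ/kg
LHV = 49497 - 2879.118 = 46617.88 kJ/kg


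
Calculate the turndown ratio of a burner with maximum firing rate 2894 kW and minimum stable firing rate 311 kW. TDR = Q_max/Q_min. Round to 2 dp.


TDR = Q_max / Q_min
TDR = 2894 / 311 = 9.31


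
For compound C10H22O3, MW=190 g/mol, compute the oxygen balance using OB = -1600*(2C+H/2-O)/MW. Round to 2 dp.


OB = -1600 * (2C + H/2 - O) / MW
Inner = 2*10 + 22/2 - 3 = 28.00
OB = -1600 * 28.00 / 190 = -235.79%


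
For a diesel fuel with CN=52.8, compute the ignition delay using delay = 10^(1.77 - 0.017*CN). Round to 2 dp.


delay = 10^(1.77 - 0.017*CN)
Exponent = 1.77 - 0.017*52.8 = 0.8724
delay = 10^0.8724 = 7.45 ms


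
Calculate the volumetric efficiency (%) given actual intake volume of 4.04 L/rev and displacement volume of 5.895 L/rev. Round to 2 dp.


eta_v = (V_actual / V_disp) * 100
Ratio = 4.04 / 5.895 = 0.6853
eta_v = 0.6853 * 100 = 68.53%


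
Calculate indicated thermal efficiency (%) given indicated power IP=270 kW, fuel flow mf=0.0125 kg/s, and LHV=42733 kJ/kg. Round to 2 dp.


eta_ith = (IP / (mf * LHV)) * 100
Denominator = 0.0125 * 42733 = 534.1625 kW
eta_ith = (270 / 534.1625) * 100 = 50.55%


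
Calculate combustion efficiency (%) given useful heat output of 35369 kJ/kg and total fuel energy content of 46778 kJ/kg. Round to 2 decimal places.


Efficiency = (Q_useful / Q_fuel) * 100
Efficiency = (35369 / 46778) * 100
Efficiency = 0.7561 * 100 = 75.61%


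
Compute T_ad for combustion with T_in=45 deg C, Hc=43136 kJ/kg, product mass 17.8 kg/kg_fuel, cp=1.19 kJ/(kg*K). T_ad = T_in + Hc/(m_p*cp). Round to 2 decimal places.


T_ad = T_in + Hc / (m_p * cp)
Denominator = 17.8 * 1.19 = 21.1820
Temperature rise = 43136 / 21.1820 = 2036.45 K
T_ad = 45 + 2036.45 = 2081.45 deg C


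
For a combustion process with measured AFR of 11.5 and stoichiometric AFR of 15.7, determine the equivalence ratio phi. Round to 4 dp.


phi = AFR_stoich / AFR_actual
phi = 15.7 / 11.5 = 1.3652


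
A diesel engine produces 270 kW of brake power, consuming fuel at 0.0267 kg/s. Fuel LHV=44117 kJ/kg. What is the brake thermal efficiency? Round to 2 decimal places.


eta_BTE = (BP / (mf * LHV)) * 100
Denominator = 0.0267 * 44117 = 1177.9239 kW
eta_BTE = (270 / 1177.9239) * 100 = 22.92%


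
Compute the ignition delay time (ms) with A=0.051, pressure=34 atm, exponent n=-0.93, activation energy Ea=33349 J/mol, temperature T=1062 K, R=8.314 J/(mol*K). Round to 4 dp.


tau = A * P^n * exp(Ea/(R*T))
P^n = 34^(-0.93) = 0.03764650
Ea/(R*T) = 33349/(8.314*1062) = 3.777011
exp(Ea/(R*T)) = 43.685282
tau = 0.051 * 0.03764650 * 43.685282 = 0.0839 ms


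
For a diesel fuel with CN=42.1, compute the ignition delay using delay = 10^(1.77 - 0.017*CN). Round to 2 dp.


delay = 10^(1.77 - 0.017*CN)
Exponent = 1.77 - 0.017*42.1 = 1.0543
delay = 10^1.0543 = 11.33 ms


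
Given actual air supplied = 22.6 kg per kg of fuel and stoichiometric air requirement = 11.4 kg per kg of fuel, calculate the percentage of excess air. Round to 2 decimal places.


Excess air = actual - stoichiometric = 22.6 - 11.4 = 11.20 kg/kg fuel
Excess air % = (excess / stoich) * 100 = (11.20 / 11.4) * 100 = 98.25%


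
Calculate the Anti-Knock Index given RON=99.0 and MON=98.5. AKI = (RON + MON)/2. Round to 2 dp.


AKI = (RON + MON) / 2
AKI = (99.0 + 98.5) / 2
AKI = 197.5 / 2 = 98.75


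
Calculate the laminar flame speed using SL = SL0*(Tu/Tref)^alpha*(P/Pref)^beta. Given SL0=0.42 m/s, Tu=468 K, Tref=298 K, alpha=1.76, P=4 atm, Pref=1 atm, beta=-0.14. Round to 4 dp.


SL = SL0 * (Tu/Tref)^alpha * (P/Pref)^beta
T ratio = 468/298 = 1.57046980
(T ratio)^alpha = 1.57046980^1.76 = 2.213156
(P/Pref)^beta = 4^(-0.14) = 0.823591
SL = 0.42 * 2.213156 * 0.823591 = 0.7655 m/s


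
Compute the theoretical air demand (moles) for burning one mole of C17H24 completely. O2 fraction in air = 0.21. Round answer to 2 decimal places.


Balanced combustion: C17H24 + 23 O2 -> 17 CO2 + 12 H2O
O2 needed = C + H/4 = 17 + 24/4 = 23.00 moles
Air moles = O2 / 0.21 = 23.00 / 0.21 = 109.52 moles air


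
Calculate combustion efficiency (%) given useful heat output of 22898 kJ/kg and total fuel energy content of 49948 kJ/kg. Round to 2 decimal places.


Efficiency = (Q_useful / Q_fuel) * 100
Efficiency = (22898 / 49948) * 100
Efficiency = 0.4584 * 100 = 45.84%


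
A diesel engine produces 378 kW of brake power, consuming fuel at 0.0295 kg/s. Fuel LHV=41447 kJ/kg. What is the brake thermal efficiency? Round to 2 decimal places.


eta_BTE = (BP / (mf * LHV)) * 100
Denominator = 0.0295 * 41447 = 1222.6865 kW
eta_BTE = (378 / 1222.6865) * 100 = 30.92%


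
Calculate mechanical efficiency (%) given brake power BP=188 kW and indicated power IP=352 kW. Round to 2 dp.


eta_mech = (BP / IP) * 100
Ratio = 188 / 352 = 0.5341
eta_mech = 0.5341 * 100 = 53.41%


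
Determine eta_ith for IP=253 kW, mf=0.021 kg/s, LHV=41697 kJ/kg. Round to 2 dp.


eta_ith = (IP / (mf * LHV)) * 100
Denominator = 0.021 * 41697 = 875.6370 kW
eta_ith = (253 / 875.6370) * 100 = 28.89%


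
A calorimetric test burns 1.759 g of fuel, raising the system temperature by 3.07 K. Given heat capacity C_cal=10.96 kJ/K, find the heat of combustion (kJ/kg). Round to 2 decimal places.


Hc = C_cal * delta_T / m_fuel
Q_released = 10.96 * 3.07 = 33.6472 kJ
m_fuel = 1.759 g = 1.759/1000 kg = 0.001759 kg
Hc = 33.6472 / 0.001759 = 19128.60 kJ/kg


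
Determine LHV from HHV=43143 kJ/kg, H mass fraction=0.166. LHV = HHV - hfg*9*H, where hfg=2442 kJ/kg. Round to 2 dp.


LHV = HHV - hfg * 9 * H
Water correction = 2442 * 9 * 0.166 = 3648.348 kJ/kg
LHV = 43143 - 3648.348 = 39494.65 kJ/kg


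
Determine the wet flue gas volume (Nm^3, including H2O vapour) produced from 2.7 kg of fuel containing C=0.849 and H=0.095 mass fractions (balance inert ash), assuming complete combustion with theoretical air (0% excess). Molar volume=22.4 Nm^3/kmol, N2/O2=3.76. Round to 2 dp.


Per kg fuel: CO2 = (C/12 kmol)*22.4 = (0.849/12)*22.4 = 1.58480 Nm^3
Per kg fuel: H2O = (H/2 kmol)*22.4 = (0.095/2)*22.4 = 1.06400 Nm^3
O2 needed per kg fuel = C/12 + H/4 = 0.849/12 + 0.095/4 = 0.09450000 kmol
Per kg fuel: N2 = O2*3.76*22.4 = 0.09450000*3.76*22.4 = 7.95917 Nm^3
Total per kg = 1.58480 + 1.06400 + 7.95917 = 10.60797 Nm^3
Total = 10.60797 * 2.7 = 28.64 Nm^3


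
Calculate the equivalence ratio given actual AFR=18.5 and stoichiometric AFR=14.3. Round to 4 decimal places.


phi = AFR_stoich / AFR_actual
phi = 14.3 / 18.5 = 0.7730


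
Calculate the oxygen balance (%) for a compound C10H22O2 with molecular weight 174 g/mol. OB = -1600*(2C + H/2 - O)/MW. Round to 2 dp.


OB = -1600 * (2C + H/2 - O) / MW
Inner = 2*10 + 22/2 - 2 = 29.00
OB = -1600 * 29.00 / 174 = -266.67%


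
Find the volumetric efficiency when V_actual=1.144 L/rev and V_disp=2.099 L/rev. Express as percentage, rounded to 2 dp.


eta_v = (V_actual / V_disp) * 100
Ratio = 1.144 / 2.099 = 0.5450
eta_v = 0.5450 * 100 = 54.50%


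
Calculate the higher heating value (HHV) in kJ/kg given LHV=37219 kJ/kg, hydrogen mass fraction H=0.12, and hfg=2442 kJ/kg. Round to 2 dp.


HHV = LHV + hfg * 9 * H
Water addition = 2442 * 9 * 0.12 = 2637.360 kJ/kg
HHV = 37219 + 2637.360 = 39856.36 kJ/kg


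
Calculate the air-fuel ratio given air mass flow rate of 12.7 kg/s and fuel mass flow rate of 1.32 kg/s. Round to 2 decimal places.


AFR = m_air / m_fuel
AFR = 12.7 / 1.32 = 9.62


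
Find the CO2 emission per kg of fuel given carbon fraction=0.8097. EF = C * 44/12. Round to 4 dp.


EF = C_frac * (M_CO2 / M_C)
EF = 0.8097 * (44/12)
EF = 0.8097 * 3.666667 = 2.9689 kg_CO2/kg_fuel


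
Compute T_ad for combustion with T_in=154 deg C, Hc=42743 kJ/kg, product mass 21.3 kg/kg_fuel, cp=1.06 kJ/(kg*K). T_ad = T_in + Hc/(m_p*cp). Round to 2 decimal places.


T_ad = T_in + Hc / (m_p * cp)
Denominator = 21.3 * 1.06 = 22.5780
Temperature rise = 42743 / 22.5780 = 1893.13 K
T_ad = 154 + 1893.13 = 2047.13 deg C


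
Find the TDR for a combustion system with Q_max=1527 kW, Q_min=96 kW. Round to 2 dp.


TDR = Q_max / Q_min
TDR = 1527 / 96 = 15.91


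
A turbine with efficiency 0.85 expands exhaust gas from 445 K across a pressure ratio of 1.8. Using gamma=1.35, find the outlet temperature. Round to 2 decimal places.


T_out = T_in * (1 - eta * (1 - PR^(-(gamma-1)/gamma)))
Exponent = -(1.35-1)/1.35 = -0.25925926
PR^exp = 1.8^(-0.25925926) = 0.85865408
Factor = 1 - 0.85*(1 - 0.85865408) = 0.87985597
T_out = 445 * 0.87985597 = 391.54 K


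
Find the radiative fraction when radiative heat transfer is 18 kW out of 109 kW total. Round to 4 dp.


f_rad = Q_rad / Q_total
f_rad = 18 / 109 = 0.1651


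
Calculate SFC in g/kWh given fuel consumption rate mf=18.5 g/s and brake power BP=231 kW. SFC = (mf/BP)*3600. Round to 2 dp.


SFC = (mf / BP) * 3600
Rate = 18.5 / 231 = 0.080087 g/(s*kW)
SFC = 0.080087 * 3600 = 288.31 g/kWh


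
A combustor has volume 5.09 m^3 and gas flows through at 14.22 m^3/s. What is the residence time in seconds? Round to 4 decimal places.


tau = V / Q_flow
tau = 5.09 / 14.22 = 0.3579 s


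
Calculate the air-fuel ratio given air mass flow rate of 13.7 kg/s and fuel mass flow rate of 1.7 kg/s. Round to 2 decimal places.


AFR = m_air / m_fuel
AFR = 13.7 / 1.7 = 8.06


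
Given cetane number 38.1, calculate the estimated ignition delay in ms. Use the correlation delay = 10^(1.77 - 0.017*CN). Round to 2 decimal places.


delay = 10^(1.77 - 0.017*CN)
Exponent = 1.77 - 0.017*38.1 = 1.1223
delay = 10^1.1223 = 13.25 ms


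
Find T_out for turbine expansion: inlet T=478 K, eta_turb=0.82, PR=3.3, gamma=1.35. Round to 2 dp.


T_out = T_in * (1 - eta * (1 - PR^(-(gamma-1)/gamma)))
Exponent = -(1.35-1)/1.35 = -0.25925926
PR^exp = 3.3^(-0.25925926) = 0.73378775
Factor = 1 - 0.82*(1 - 0.73378775) = 0.78170596
T_out = 478 * 0.78170596 = 373.66 K


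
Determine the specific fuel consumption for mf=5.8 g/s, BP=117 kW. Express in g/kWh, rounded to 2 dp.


SFC = (mf / BP) * 3600
Rate = 5.8 / 117 = 0.049573 g/(s*kW)
SFC = 0.049573 * 3600 = 178.46 g/kWh


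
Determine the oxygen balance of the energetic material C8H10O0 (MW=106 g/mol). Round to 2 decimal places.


OB = -1600 * (2C + H/2 - O) / MW
Inner = 2*8 + 10/2 - 0 = 21.00
OB = -1600 * 21.00 / 106 = -316.98%


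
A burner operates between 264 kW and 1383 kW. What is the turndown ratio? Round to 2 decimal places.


TDR = Q_max / Q_min
TDR = 1383 / 264 = 5.24


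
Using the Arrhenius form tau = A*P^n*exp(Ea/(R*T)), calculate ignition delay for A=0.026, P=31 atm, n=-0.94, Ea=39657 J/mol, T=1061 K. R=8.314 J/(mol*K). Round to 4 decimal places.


tau = A * P^n * exp(Ea/(R*T))
P^n = 31^(-0.94) = 0.03963876
Ea/(R*T) = 39657/(8.314*1061) = 4.495670
exp(Ea/(R*T)) = 89.628226
tau = 0.026 * 0.03963876 * 89.628226 = 0.0924 ms


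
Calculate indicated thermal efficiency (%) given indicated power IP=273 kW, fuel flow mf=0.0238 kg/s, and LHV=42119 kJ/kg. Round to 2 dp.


eta_ith = (IP / (mf * LHV)) * 100
Denominator = 0.0238 * 42119 = 1002.4322 kW
eta_ith = (273 / 1002.4322) * 100 = 27.23%


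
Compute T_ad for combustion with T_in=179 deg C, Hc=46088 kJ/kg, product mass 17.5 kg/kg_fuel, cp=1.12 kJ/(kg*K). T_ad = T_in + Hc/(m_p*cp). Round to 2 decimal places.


T_ad = T_in + Hc / (m_p * cp)
Denominator = 17.5 * 1.12 = 19.6000
Temperature rise = 46088 / 19.6000 = 2351.43 K
T_ad = 179 + 2351.43 = 2530.43 deg C


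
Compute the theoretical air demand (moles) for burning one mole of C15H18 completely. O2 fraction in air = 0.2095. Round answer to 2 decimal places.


Balanced combustion: C15H18 + 19.5 O2 -> 15 CO2 + 9 H2O
O2 needed = C + H/4 = 15 + 18/4 = 19.50 moles
Air moles = O2 / 0.2095 = 19.50 / 0.2095 = 93.08 moles air


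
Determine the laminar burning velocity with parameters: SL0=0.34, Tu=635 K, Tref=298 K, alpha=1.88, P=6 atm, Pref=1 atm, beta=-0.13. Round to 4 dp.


SL = SL0 * (Tu/Tref)^alpha * (P/Pref)^beta
T ratio = 635/298 = 2.13087248
(T ratio)^alpha = 2.13087248^1.88 = 4.146561
(P/Pref)^beta = 6^(-0.13) = 0.792210
SL = 0.34 * 4.146561 * 0.792210 = 1.1169 m/s


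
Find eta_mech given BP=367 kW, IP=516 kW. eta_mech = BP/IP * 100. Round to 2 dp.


eta_mech = (BP / IP) * 100
Ratio = 367 / 516 = 0.7112
eta_mech = 0.7112 * 100 = 71.12%


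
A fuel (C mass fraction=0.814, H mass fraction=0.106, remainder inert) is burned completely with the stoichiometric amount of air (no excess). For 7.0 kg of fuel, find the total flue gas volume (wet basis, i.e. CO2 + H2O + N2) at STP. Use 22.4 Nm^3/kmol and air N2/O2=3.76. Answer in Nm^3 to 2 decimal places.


Per kg fuel: CO2 = (C/12 kmol)*22.4 = (0.814/12)*22.4 = 1.51947 Nm^3
Per kg fuel: H2O = (H/2 kmol)*22.4 = (0.106/2)*22.4 = 1.18720 Nm^3
O2 needed per kg fuel = C/12 + H/4 = 0.814/12 + 0.106/4 = 0.09433333 kmol
Per kg fuel: N2 = O2*3.76*22.4 = 0.09433333*3.76*22.4 = 7.94513 Nm^3
Total per kg = 1.51947 + 1.18720 + 7.94513 = 10.65180 Nm^3
Total = 10.65180 * 7.0 = 74.56 Nm^3
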